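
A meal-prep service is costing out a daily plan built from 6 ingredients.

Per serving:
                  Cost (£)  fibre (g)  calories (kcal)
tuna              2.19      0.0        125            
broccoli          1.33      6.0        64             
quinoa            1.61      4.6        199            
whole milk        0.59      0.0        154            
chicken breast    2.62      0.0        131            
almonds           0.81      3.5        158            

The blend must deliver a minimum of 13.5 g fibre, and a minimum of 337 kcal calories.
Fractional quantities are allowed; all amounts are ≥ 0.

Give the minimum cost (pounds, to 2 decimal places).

£3.05

This is a linear program. Let x1 = servings of tuna, x2 = servings of broccoli, x3 = servings of quinoa, x4 = servings of whole milk, x5 = servings of chicken breast, x6 = servings of almonds.
Minimise 2.19x1 + 1.33x2 + 1.61x3 + 0.59x4 + 2.62x5 + 0.81x6 with:
  6x2 + 4.6x3 + 3.5x6 ≥ 13.5   (fibre)
  125x1 + 64x2 + 199x3 + 154x4 + 131x5 + 158x6 ≥ 337   (calories)
  x1, x2, x3, x4, x5, x6 ≥ 0.
The cheapest feasible vertex uses only broccoli, almonds; tuna, quinoa, whole milk, chicken breast are not used. Binding constraints: fibre and calories.
Solving gives x2 = 1.317, x6 = 1.599.
Hence cost = 1.33·1.317 + 0.81·1.599 = £3.0468.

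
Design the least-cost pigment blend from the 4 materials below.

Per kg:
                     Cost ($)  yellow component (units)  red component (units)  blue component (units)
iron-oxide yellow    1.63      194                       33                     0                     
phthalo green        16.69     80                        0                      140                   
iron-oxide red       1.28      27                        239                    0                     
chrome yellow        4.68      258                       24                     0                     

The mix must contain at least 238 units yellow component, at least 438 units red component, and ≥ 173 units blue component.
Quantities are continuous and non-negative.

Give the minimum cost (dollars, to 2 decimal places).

Let x1 = kg of iron-oxide yellow, x2 = kg of phthalo green, x3 = kg of iron-oxide red, x4 = kg of chrome yellow.
min 1.63x1 + 16.69x2 + 1.28x3 + 4.68x4 s.t.:
  194x1 + 80x2 + 27x3 + 258x4 ≥ 238   (yellow component)
  33x1 + 239x3 + 24x4 ≥ 438   (red component)
  140x2 ≥ 173   (blue component)
  x1, x2, x3, x4 ≥ 0.
The optimal basis is {iron-oxide yellow, phthalo green, iron-oxide red}; chrome yellow drops out. There the yellow component, red component, blue component constraints are tight.
So iron-oxide yellow = 0.47123 kg, phthalo green = 1.2357 kg, iron-oxide red = 1.7676 kg.
Total cost: 1.63·0.47123 + 16.69·1.2357 + 1.28·1.7676 = 23.6545.

$23.65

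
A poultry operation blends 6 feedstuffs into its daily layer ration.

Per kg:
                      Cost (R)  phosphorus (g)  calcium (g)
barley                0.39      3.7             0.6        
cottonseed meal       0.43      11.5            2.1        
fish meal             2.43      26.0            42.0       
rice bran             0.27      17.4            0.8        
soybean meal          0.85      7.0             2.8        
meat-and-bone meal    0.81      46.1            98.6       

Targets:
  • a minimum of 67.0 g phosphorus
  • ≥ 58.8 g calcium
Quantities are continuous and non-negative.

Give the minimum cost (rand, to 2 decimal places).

R1.09

This is a linear program. Let x1 = kg of barley, x2 = kg of cottonseed meal, x3 = kg of fish meal, x4 = kg of rice bran, x5 = kg of soybean meal, x6 = kg of meat-and-bone meal.
min 0.39x1 + 0.43x2 + 2.43x3 + 0.27x4 + 0.85x5 + 0.81x6 with:
  3.7x1 + 11.5x2 + 26x3 + 17.4x4 + 7x5 + 46.1x6 ≥ 67   (phosphorus)
  0.6x1 + 2.1x2 + 42x3 + 0.8x4 + 2.8x5 + 98.6x6 ≥ 58.8   (calcium)
  x1, x2, x3, x4, x5, x6 ≥ 0.
The minimum-cost mix takes nothing from barley, cottonseed meal, fish meal, soybean meal — only rice bran, meat-and-bone meal. The phosphorus and calcium requirements are met with equality.
Solving gives x4 = 2.32, x6 = 0.5775.
Cost = 0.27·2.32 + 0.81·0.5775 = 1.0942.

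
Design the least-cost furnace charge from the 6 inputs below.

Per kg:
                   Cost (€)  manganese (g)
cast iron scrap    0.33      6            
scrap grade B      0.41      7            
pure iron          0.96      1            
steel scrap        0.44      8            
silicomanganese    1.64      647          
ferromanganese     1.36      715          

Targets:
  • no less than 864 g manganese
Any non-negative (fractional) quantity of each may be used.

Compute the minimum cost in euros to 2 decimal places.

€1.64

This is a linear program. Let x1 = kg of cast iron scrap, x2 = kg of scrap grade B, x3 = kg of pure iron, x4 = kg of steel scrap, x5 = kg of silicomanganese, x6 = kg of ferromanganese.
min 0.33x1 + 0.41x2 + 0.96x3 + 0.44x4 + 1.64x5 + 1.36x6 s.t.:
  6x1 + 7x2 + 1x3 + 8x4 + 647x5 + 715x6 ≥ 864   (manganese)
  x1, x2, x3, x4, x5, x6 ≥ 0.
The optimal basis is {ferromanganese}; cast iron scrap, scrap grade B, pure iron, steel scrap, silicomanganese drop out. The manganese requirement is met with equality.
That vertex is x6 = 1.208.
Objective = 1.36·1.208 = 1.6429.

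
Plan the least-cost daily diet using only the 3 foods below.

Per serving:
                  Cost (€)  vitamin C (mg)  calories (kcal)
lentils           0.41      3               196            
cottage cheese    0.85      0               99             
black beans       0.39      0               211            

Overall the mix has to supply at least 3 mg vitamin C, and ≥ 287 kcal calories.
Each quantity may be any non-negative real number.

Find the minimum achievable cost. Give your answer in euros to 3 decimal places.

€0.578

This is a linear program. Let x1 = servings of lentils, x2 = servings of cottage cheese, x3 = servings of black beans.
min 0.41x1 + 0.85x2 + 0.39x3 subject to:
  3x1 ≥ 3   (vitamin C)
  196x1 + 99x2 + 211x3 ≥ 287   (calories)
  x1, x2, x3 ≥ 0.
The optimal basis is {lentils, black beans}; cottage cheese drops out. There the vitamin C and calories constraints are tight.
That vertex is x1 = 1, x3 = 0.4313.
Objective = 0.41·1 + 0.39·0.4313 = 0.57821.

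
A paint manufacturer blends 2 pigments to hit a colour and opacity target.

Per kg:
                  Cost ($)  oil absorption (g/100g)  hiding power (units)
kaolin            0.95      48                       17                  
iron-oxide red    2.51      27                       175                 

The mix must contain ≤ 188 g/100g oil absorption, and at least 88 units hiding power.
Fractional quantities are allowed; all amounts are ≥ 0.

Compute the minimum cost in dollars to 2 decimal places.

$1.26

Set it up as a linear program. Let x1 = kg of kaolin, x2 = kg of iron-oxide red.
min 0.95x1 + 2.51x2 s.t.:
  48x1 + 27x2 ≤ 188   (oil absorption)
  17x1 + 175x2 ≥ 88   (hiding power)
  x1, x2 ≥ 0.
The minimum-cost mix takes nothing from kaolin — only iron-oxide red. There the hiding power constraint is tight.
Optimal quantities: iron-oxide red = 0.5029 kg.
Hence cost = 2.51·0.5029 = $1.2623.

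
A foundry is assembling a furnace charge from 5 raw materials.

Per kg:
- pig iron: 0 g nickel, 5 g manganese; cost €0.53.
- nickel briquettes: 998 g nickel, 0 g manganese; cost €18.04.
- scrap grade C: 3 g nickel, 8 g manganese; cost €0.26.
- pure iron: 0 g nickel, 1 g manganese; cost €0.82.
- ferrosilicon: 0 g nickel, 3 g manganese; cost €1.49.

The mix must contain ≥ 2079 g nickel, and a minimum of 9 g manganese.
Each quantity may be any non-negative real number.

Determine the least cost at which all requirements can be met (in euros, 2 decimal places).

€37.81

Set it up as a linear program. Let x1 = kg of pig iron, x2 = kg of nickel briquettes, x3 = kg of scrap grade C, x4 = kg of pure iron, x5 = kg of ferrosilicon.
Minimize 0.53x1 + 18.04x2 + 0.26x3 + 0.82x4 + 1.49x5 s.t.:
  998x2 + 3x3 ≥ 2079   (nickel)
  5x1 + 8x3 + 1x4 + 3x5 ≥ 9   (manganese)
  x1, x2, x3, x4, x5 ≥ 0.
The optimal basis is {nickel briquettes, scrap grade C}; pig iron, pure iron, ferrosilicon drop out. The nickel and manganese requirements are met with equality.
That vertex is x2 = 2.0798, x3 = 1.125.
Cost = 18.04·2.0798 + 0.26·1.125 = 37.8121.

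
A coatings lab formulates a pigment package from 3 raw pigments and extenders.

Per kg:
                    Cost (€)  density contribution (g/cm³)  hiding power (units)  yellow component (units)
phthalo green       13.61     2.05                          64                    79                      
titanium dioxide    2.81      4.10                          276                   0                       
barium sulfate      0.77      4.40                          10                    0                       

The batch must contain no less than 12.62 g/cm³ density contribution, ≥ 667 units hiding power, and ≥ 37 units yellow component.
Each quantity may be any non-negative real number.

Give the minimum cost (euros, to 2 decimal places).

€13.21

Let x1 = kg of phthalo green, x2 = kg of titanium dioxide, x3 = kg of barium sulfate.
Minimise 13.61x1 + 2.81x2 + 0.77x3 with:
  2.05x1 + 4.1x2 + 4.4x3 ≥ 12.62   (density contribution)
  64x1 + 276x2 + 10x3 ≥ 667   (hiding power)
  79x1 ≥ 37   (yellow component)
  x1, x2, x3 ≥ 0.
All 3 inputs are positive at the optimum. Binding constraints: density contribution, hiding power, yellow component.
Solving gives x1 = 0.46835, x2 = 2.2893, x3 = 0.51672.
Cost = 13.61·0.46835 + 2.81·2.2893 + 0.77·0.51672 = 13.2051.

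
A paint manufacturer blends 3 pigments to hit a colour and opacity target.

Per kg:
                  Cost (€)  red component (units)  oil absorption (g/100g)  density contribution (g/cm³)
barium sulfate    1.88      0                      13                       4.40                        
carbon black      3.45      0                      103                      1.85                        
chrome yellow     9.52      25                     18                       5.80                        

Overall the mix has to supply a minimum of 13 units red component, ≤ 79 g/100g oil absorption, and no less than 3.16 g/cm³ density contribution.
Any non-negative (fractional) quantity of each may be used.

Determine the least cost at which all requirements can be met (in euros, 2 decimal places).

Let x1 = kg of barium sulfate, x2 = kg of carbon black, x3 = kg of chrome yellow.
min 1.88x1 + 3.45x2 + 9.52x3 subject to:
  25x3 ≥ 13   (red component)
  13x1 + 103x2 + 18x3 ≤ 79   (oil absorption)
  4.4x1 + 1.85x2 + 5.8x3 ≥ 3.16   (density contribution)
  x1, x2, x3 ≥ 0.
At the optimum only barium sulfate, chrome yellow are positive (carbon black = 0). Binding constraints: red component and density contribution.
That vertex is x1 = 0.03273, x3 = 0.52.
Hence cost = 1.88·0.03273 + 9.52·0.52 = €5.0119.

€5.01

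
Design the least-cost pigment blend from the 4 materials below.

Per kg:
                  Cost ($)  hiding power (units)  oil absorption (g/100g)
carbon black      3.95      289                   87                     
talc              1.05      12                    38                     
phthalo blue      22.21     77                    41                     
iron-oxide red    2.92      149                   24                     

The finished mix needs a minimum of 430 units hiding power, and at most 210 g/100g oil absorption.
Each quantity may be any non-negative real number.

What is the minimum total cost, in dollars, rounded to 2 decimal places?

$5.88

Let x1 = kg of carbon black, x2 = kg of talc, x3 = kg of phthalo blue, x4 = kg of iron-oxide red.
Minimize 3.95x1 + 1.05x2 + 22.21x3 + 2.92x4 s.t.:
  289x1 + 12x2 + 77x3 + 149x4 ≥ 430   (hiding power)
  87x1 + 38x2 + 41x3 + 24x4 ≤ 210   (oil absorption)
  x1, x2, x3, x4 ≥ 0.
The minimum-cost mix takes nothing from talc, phthalo blue, iron-oxide red — only carbon black. The hiding power requirement is met with equality.
Optimal quantities: carbon black = 1.488 kg.
Objective = 3.95·1.488 = 5.8776.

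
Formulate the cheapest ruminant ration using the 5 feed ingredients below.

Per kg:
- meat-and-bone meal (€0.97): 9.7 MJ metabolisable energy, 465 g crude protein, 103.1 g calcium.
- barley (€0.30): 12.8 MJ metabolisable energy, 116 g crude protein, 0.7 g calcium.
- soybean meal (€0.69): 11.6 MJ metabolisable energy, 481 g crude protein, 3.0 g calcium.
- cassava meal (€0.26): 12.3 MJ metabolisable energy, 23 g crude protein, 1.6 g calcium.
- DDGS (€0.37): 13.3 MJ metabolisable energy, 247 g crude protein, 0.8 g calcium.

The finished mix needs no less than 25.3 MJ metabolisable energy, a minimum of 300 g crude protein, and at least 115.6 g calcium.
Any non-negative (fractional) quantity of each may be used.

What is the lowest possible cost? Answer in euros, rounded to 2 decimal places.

Set it up as a linear program. Let x1 = kg of meat-and-bone meal, x2 = kg of barley, x3 = kg of soybean meal, x4 = kg of cassava meal, x5 = kg of DDGS.
Minimise 0.97x1 + 0.3x2 + 0.69x3 + 0.26x4 + 0.37x5 with:
  9.7x1 + 12.8x2 + 11.6x3 + 12.3x4 + 13.3x5 ≥ 25.3   (metabolisable energy)
  465x1 + 116x2 + 481x3 + 23x4 + 247x5 ≥ 300   (crude protein)
  103.1x1 + 0.7x2 + 3x3 + 1.6x4 + 0.8x5 ≥ 115.6   (calcium)
  x1, x2, x3, x4, x5 ≥ 0.
The cheapest feasible vertex uses only meat-and-bone meal, cassava meal; barley, soybean meal, DDGS are not used. Binding constraints: metabolisable energy and calcium.
Optimal quantities: meat-and-bone meal = 1.103 kg, cassava meal = 1.187 kg.
Objective = 0.97·1.103 + 0.26·1.187 = 1.3785.

€1.38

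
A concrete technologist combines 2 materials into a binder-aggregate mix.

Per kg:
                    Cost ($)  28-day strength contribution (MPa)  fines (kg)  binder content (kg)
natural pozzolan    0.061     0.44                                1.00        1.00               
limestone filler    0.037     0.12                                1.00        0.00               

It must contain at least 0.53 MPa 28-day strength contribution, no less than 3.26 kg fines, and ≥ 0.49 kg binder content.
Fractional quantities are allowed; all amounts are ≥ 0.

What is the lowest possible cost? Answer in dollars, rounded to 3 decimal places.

$0.132

Set it up as a linear program. Let x1 = kg of natural pozzolan, x2 = kg of limestone filler.
min 0.061x1 + 0.037x2 with:
  0.44x1 + 0.12x2 ≥ 0.53   (28-day strength contribution)
  1x1 + 1x2 ≥ 3.26   (fines)
  1x1 ≥ 0.49   (binder content)
  x1, x2 ≥ 0.
Both inputs are positive at the optimum. Binding constraints: fines and binder content.
Solving gives x1 = 0.49, x2 = 2.77.
Hence cost = 0.061·0.49 + 0.037·2.77 = $0.13238.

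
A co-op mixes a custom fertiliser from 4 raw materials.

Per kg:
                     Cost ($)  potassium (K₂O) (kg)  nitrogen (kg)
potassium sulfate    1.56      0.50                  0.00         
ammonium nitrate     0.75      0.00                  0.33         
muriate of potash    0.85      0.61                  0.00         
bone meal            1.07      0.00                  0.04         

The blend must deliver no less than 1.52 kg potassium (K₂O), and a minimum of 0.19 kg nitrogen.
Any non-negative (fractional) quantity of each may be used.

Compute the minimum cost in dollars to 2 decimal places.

Let x1 = kg of potassium sulfate, x2 = kg of ammonium nitrate, x3 = kg of muriate of potash, x4 = kg of bone meal.
Minimize 1.56x1 + 0.75x2 + 0.85x3 + 1.07x4 with:
  0.5x1 + 0.61x3 ≥ 1.52   (potassium (K₂O))
  0.33x2 + 0.04x4 ≥ 0.19   (nitrogen)
  x1, x2, x3, x4 ≥ 0.
The optimal basis is {ammonium nitrate, muriate of potash}; potassium sulfate, bone meal drop out. There the potassium (K₂O) and nitrogen constraints are tight.
Solving gives x2 = 0.5758, x3 = 2.492.
Hence cost = 0.75·0.5758 + 0.85·2.492 = $2.5501.

$2.55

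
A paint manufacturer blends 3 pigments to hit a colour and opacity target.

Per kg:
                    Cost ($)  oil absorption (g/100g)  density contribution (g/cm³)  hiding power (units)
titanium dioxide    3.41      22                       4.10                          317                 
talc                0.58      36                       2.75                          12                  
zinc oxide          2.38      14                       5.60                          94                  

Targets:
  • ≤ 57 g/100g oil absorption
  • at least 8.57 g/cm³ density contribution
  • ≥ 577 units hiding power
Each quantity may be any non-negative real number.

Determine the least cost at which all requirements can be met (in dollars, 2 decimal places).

$6.40

This is a linear program. Let x1 = kg of titanium dioxide, x2 = kg of talc, x3 = kg of zinc oxide.
Minimize 3.41x1 + 0.58x2 + 2.38x3 subject to:
  22x1 + 36x2 + 14x3 ≤ 57   (oil absorption)
  4.1x1 + 2.75x2 + 5.6x3 ≥ 8.57   (density contribution)
  317x1 + 12x2 + 94x3 ≥ 577   (hiding power)
  x1, x2, x3 ≥ 0.
The minimum-cost mix takes nothing from zinc oxide — only titanium dioxide, talc. There the density contribution and hiding power constraints are tight.
That vertex is x1 = 1.804, x2 = 0.4267.
Cost = 3.41·1.804 + 0.58·0.4267 = 6.3991.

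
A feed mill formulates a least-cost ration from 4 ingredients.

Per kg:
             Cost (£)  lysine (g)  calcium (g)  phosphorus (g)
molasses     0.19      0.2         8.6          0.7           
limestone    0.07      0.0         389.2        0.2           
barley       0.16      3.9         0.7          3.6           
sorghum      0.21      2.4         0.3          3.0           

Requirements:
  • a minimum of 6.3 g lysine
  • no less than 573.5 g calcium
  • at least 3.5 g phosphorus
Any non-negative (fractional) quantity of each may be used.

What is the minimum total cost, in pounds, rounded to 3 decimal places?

£0.361

This is a linear program. Let x1 = kg of molasses, x2 = kg of limestone, x3 = kg of barley, x4 = kg of sorghum.
Minimise 0.19x1 + 0.07x2 + 0.16x3 + 0.21x4 with:
  0.2x1 + 3.9x3 + 2.4x4 ≥ 6.3   (lysine)
  8.6x1 + 389.2x2 + 0.7x3 + 0.3x4 ≥ 573.5   (calcium)
  0.7x1 + 0.2x2 + 3.6x3 + 3x4 ≥ 3.5   (phosphorus)
  x1, x2, x3, x4 ≥ 0.
The cheapest feasible vertex uses only limestone, barley; molasses, sorghum are not used. Binding constraints: lysine and calcium.
Optimal quantities: limestone = 1.471 kg, barley = 1.615 kg.
Cost = 0.07·1.471 + 0.16·1.615 = 0.36137.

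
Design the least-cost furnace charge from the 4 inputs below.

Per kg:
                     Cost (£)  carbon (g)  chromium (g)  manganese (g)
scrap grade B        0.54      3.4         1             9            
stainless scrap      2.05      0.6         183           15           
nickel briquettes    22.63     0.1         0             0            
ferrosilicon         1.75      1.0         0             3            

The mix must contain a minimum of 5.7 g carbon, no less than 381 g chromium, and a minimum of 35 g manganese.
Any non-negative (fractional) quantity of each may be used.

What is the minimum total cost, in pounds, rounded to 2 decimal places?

£4.96

Let x1 = kg of scrap grade B, x2 = kg of stainless scrap, x3 = kg of nickel briquettes, x4 = kg of ferrosilicon.
Minimise 0.54x1 + 2.05x2 + 22.63x3 + 1.75x4 subject to:
  3.4x1 + 0.6x2 + 0.1x3 + 1x4 ≥ 5.7   (carbon)
  1x1 + 183x2 ≥ 381   (chromium)
  9x1 + 15x2 + 3x4 ≥ 35   (manganese)
  x1, x2, x3, x4 ≥ 0.
At the optimum only scrap grade B, stainless scrap are positive (nickel briquettes, ferrosilicon = 0). There the carbon and chromium constraints are tight.
So scrap grade B = 1.31 kg, stainless scrap = 2.075 kg.
Total cost: 0.54·1.31 + 2.05·2.075 = 4.9612.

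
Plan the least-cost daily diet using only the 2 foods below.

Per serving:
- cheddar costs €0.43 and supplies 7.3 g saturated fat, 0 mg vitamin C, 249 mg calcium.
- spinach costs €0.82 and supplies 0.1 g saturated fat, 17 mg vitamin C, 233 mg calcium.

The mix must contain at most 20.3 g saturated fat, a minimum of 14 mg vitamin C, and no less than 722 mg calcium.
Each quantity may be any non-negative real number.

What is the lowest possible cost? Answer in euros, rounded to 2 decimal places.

Treat it as an LP. Let x1 = servings of cheddar, x2 = servings of spinach.
Minimise 0.43x1 + 0.82x2 subject to:
  7.3x1 + 0.1x2 ≤ 20.3   (saturated fat)
  17x2 ≥ 14   (vitamin C)
  249x1 + 233x2 ≥ 722   (calcium)
  x1, x2 ≥ 0.
Both inputs are positive at the optimum. The vitamin C and calcium requirements are met with equality.
Solving gives x1 = 2.129, x2 = 0.8235.
Total cost: 0.43·2.129 + 0.82·0.8235 = 1.5907.

€1.59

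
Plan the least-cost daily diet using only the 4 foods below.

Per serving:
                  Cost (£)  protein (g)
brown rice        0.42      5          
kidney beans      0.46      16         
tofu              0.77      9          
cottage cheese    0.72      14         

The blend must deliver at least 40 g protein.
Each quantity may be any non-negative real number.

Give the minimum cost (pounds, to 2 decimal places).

Let x1 = servings of brown rice, x2 = servings of kidney beans, x3 = servings of tofu, x4 = servings of cottage cheese.
Minimize 0.42x1 + 0.46x2 + 0.77x3 + 0.72x4 subject to:
  5x1 + 16x2 + 9x3 + 14x4 ≥ 40   (protein)
  x1, x2, x3, x4 ≥ 0.
The minimum-cost mix takes nothing from brown rice, tofu, cottage cheese — only kidney beans. There the protein constraint is tight.
Solving gives x2 = 2.5.
Cost = 0.46·2.5 = 1.1500.

£1.15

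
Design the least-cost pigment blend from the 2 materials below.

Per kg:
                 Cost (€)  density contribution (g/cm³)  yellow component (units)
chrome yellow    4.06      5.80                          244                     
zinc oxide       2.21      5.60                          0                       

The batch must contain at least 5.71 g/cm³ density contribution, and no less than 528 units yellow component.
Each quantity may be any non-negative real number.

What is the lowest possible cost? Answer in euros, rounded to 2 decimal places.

€8.79

Let x1 = kg of chrome yellow, x2 = kg of zinc oxide.
Minimize 4.06x1 + 2.21x2 subject to:
  5.8x1 + 5.6x2 ≥ 5.71   (density contribution)
  244x1 ≥ 528   (yellow component)
  x1, x2 ≥ 0.
The minimum-cost mix takes nothing from zinc oxide — only chrome yellow. Binding constraint: yellow component.
So chrome yellow = 2.164 kg.
Hence cost = 4.06·2.164 = €8.7858.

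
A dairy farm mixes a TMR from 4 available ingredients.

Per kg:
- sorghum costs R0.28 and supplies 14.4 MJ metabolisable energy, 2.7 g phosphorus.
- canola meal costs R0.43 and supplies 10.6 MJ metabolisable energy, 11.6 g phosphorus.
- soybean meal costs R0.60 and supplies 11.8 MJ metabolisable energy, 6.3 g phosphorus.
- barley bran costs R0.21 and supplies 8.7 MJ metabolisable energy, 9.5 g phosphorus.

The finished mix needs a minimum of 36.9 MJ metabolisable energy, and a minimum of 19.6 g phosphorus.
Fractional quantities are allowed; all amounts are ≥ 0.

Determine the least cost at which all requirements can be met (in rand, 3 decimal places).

Set it up as a linear program. Let x1 = kg of sorghum, x2 = kg of canola meal, x3 = kg of soybean meal, x4 = kg of barley bran.
Minimise 0.28x1 + 0.43x2 + 0.6x3 + 0.21x4 subject to:
  14.4x1 + 10.6x2 + 11.8x3 + 8.7x4 ≥ 36.9   (metabolisable energy)
  2.7x1 + 11.6x2 + 6.3x3 + 9.5x4 ≥ 19.6   (phosphorus)
  x1, x2, x3, x4 ≥ 0.
The cheapest feasible vertex uses only sorghum, barley bran; canola meal, soybean meal are not used. Binding constraints: metabolisable energy and phosphorus.
Optimal quantities: sorghum = 1.589 kg, barley bran = 1.612 kg.
Objective = 0.28·1.589 + 0.21·1.612 = 0.78344.

R0.783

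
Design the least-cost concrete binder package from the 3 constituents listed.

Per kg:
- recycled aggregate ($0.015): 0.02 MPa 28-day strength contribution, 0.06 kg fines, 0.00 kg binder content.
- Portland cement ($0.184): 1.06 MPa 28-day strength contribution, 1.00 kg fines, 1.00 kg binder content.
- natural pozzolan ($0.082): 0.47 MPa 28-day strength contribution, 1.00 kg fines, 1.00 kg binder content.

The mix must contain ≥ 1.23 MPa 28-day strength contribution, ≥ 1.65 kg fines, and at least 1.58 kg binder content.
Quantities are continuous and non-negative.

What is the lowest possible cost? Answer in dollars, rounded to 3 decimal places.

This is a linear program. Let x1 = kg of recycled aggregate, x2 = kg of Portland cement, x3 = kg of natural pozzolan.
Minimise 0.015x1 + 0.184x2 + 0.082x3 with:
  0.02x1 + 1.06x2 + 0.47x3 ≥ 1.23   (28-day strength contribution)
  0.06x1 + 1x2 + 1x3 ≥ 1.65   (fines)
  1x2 + 1x3 ≥ 1.58   (binder content)
  x1, x2, x3 ≥ 0.
The cheapest feasible vertex uses only Portland cement, natural pozzolan; recycled aggregate is not used. The 28-day strength contribution and fines requirements are met with equality.
Solving gives x2 = 0.7703, x3 = 0.8797.
Objective = 0.184·0.7703 + 0.082·0.8797 = 0.21387.

$0.214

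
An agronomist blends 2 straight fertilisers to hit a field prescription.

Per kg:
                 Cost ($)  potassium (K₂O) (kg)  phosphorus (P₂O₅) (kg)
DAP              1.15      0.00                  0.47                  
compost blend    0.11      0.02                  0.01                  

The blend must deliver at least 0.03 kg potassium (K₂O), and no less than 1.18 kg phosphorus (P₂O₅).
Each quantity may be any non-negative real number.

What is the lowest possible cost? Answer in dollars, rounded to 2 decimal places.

Set it up as a linear program. Let x1 = kg of DAP, x2 = kg of compost blend.
min 1.15x1 + 0.11x2 with:
  0.02x2 ≥ 0.03   (potassium (K₂O))
  0.47x1 + 0.01x2 ≥ 1.18   (phosphorus (P₂O₅))
  x1, x2 ≥ 0.
Both inputs are positive at the optimum. There the potassium (K₂O) and phosphorus (P₂O₅) constraints are tight.
Optimal quantities: DAP = 2.479 kg, compost blend = 1.5 kg.
Total cost: 1.15·2.479 + 0.11·1.5 = 3.0159.

$3.02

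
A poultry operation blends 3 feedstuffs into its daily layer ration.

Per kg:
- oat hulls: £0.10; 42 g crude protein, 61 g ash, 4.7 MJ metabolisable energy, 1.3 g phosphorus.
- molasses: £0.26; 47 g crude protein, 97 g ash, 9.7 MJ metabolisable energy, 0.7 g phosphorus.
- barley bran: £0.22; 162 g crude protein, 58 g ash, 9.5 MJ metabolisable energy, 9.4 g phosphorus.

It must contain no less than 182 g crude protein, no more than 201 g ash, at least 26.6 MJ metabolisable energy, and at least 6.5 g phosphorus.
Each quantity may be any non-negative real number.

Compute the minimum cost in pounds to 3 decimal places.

£0.605

Let x1 = kg of oat hulls, x2 = kg of molasses, x3 = kg of barley bran.
min 0.1x1 + 0.26x2 + 0.22x3 subject to:
  42x1 + 47x2 + 162x3 ≥ 182   (crude protein)
  61x1 + 97x2 + 58x3 ≤ 201   (ash)
  4.7x1 + 9.7x2 + 9.5x3 ≥ 26.6   (metabolisable energy)
  1.3x1 + 0.7x2 + 9.4x3 ≥ 6.5   (phosphorus)
  x1, x2, x3 ≥ 0.
The minimum-cost mix takes nothing from molasses — only oat hulls, barley bran. The ash and metabolisable energy requirements are met with equality.
That vertex is x1 = 1.195, x3 = 2.209.
Total cost: 0.1·1.195 + 0.22·2.209 = 0.60548.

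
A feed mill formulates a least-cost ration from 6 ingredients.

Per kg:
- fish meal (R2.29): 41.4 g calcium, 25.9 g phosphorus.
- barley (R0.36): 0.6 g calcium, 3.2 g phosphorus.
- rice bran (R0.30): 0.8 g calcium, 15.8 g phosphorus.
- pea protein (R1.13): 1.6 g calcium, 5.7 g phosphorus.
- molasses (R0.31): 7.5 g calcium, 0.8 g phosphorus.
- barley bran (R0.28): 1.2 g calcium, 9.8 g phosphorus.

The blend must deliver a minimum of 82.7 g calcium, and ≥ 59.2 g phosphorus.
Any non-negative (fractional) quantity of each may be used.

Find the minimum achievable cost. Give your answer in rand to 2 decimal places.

Treat it as an LP. Let x1 = kg of fish meal, x2 = kg of barley, x3 = kg of rice bran, x4 = kg of pea protein, x5 = kg of molasses, x6 = kg of barley bran.
Minimise 2.29x1 + 0.36x2 + 0.3x3 + 1.13x4 + 0.31x5 + 0.28x6 s.t.:
  41.4x1 + 0.6x2 + 0.8x3 + 1.6x4 + 7.5x5 + 1.2x6 ≥ 82.7   (calcium)
  25.9x1 + 3.2x2 + 15.8x3 + 5.7x4 + 0.8x5 + 9.8x6 ≥ 59.2   (phosphorus)
  x1, x2, x3, x4, x5, x6 ≥ 0.
The optimal basis is {rice bran, molasses}; fish meal, barley, pea protein, barley bran drop out. Binding constraints: calcium and phosphorus.
That vertex is x3 = 3.206, x5 = 10.68.
Cost = 0.3·3.206 + 0.31·10.68 = 4.2726.

R4.27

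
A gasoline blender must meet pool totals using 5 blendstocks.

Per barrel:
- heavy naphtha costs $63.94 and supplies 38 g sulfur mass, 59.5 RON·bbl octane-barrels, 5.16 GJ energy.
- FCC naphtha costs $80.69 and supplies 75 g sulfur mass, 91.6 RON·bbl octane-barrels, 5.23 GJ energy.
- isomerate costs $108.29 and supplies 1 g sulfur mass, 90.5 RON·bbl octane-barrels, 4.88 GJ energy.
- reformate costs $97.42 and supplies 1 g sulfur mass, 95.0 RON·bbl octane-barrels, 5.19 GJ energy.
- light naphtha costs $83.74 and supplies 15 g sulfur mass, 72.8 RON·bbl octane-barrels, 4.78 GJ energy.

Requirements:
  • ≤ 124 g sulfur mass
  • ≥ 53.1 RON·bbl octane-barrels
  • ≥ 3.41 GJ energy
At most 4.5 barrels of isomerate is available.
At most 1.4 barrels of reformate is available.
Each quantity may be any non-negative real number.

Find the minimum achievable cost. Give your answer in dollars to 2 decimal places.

$49.25

Let x1 = barrels of heavy naphtha, x2 = barrels of FCC naphtha, x3 = barrels of isomerate, x4 = barrels of reformate, x5 = barrels of light naphtha.
Minimize 63.94x1 + 80.69x2 + 108.29x3 + 97.42x4 + 83.74x5 subject to:
  38x1 + 75x2 + 1x3 + 1x4 + 15x5 ≤ 124   (sulfur mass)
  59.5x1 + 91.6x2 + 90.5x3 + 95x4 + 72.8x5 ≥ 53.1   (octane-barrels)
  5.16x1 + 5.23x2 + 4.88x3 + 5.19x4 + 4.78x5 ≥ 3.41   (energy)
  x3 ≤ 4.5
  x4 ≤ 1.4
  x1, x2, x3, x4, x5 ≥ 0.
At the optimum only heavy naphtha, FCC naphtha are positive (isomerate, reformate, light naphtha = 0). Binding constraints: octane-barrels and energy.
Solving gives x1 = 0.21455, x2 = 0.44033.
Hence cost = 63.94·0.21455 + 80.69·0.44033 = $49.2486.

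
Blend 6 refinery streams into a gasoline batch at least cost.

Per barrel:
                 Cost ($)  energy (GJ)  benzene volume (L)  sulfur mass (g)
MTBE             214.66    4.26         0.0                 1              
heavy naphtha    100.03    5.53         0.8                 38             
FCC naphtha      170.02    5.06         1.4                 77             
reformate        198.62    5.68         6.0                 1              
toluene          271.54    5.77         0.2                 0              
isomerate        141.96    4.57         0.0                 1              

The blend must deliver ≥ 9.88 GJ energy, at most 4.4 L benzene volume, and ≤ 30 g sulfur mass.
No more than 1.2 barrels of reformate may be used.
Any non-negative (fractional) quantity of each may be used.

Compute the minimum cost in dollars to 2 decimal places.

Treat it as an LP. Let x1 = barrels of MTBE, x2 = barrels of heavy naphtha, x3 = barrels of FCC naphtha, x4 = barrels of reformate, x5 = barrels of toluene, x6 = barrels of isomerate.
min 214.66x1 + 100.03x2 + 170.02x3 + 198.62x4 + 271.54x5 + 141.96x6 with:
  4.26x1 + 5.53x2 + 5.06x3 + 5.68x4 + 5.77x5 + 4.57x6 ≥ 9.88   (energy)
  0.8x2 + 1.4x3 + 6x4 + 0.2x5 ≤ 4.4   (benzene volume)
  1x1 + 38x2 + 77x3 + 1x4 + 1x6 ≤ 30   (sulfur mass)
  x4 ≤ 1.2
  x1, x2, x3, x4, x5, x6 ≥ 0.
At the optimum only heavy naphtha, isomerate are positive (MTBE, FCC naphtha, reformate, toluene = 0). The energy and sulfur mass requirements are met with equality.
Solving gives x2 = 0.7566764, x6 = 1.246298.
Cost = 100.03·0.7566764 + 141.96·1.246298 = 252.6148.

$252.61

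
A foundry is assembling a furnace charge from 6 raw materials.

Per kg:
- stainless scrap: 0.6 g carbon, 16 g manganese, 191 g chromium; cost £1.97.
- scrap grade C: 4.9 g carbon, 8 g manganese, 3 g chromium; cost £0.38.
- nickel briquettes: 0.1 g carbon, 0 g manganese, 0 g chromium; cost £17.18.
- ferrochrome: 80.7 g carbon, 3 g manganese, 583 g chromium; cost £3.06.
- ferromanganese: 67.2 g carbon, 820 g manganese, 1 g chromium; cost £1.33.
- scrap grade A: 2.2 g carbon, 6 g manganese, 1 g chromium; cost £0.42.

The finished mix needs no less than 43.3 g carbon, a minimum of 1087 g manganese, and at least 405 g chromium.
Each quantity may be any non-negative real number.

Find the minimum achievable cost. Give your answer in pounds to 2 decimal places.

£3.88

Set it up as a linear program. Let x1 = kg of stainless scrap, x2 = kg of scrap grade C, x3 = kg of nickel briquettes, x4 = kg of ferrochrome, x5 = kg of ferromanganese, x6 = kg of scrap grade A.
Minimise 1.97x1 + 0.38x2 + 17.18x3 + 3.06x4 + 1.33x5 + 0.42x6 with:
  0.6x1 + 4.9x2 + 0.1x3 + 80.7x4 + 67.2x5 + 2.2x6 ≥ 43.3   (carbon)
  16x1 + 8x2 + 3x4 + 820x5 + 6x6 ≥ 1087   (manganese)
  191x1 + 3x2 + 583x4 + 1x5 + 1x6 ≥ 405   (chromium)
  x1, x2, x3, x4, x5, x6 ≥ 0.
The optimal basis is {ferrochrome, ferromanganese}; stainless scrap, scrap grade C, nickel briquettes, scrap grade A drop out. The manganese and chromium requirements are met with equality.
That vertex is x4 = 0.6924, x5 = 1.323.
Total cost: 3.06·0.6924 + 1.33·1.323 = 3.8783.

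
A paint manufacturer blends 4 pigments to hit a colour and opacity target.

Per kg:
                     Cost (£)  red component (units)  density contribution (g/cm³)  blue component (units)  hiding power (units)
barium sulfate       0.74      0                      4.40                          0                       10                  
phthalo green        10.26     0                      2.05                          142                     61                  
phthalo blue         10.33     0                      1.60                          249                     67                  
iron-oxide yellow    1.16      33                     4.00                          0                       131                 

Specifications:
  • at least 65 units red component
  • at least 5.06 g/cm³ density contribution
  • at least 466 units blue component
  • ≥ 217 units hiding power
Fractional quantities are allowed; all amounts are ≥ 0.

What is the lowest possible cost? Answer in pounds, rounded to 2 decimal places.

Let x1 = kg of barium sulfate, x2 = kg of phthalo green, x3 = kg of phthalo blue, x4 = kg of iron-oxide yellow.
Minimize 0.74x1 + 10.26x2 + 10.33x3 + 1.16x4 with:
  33x4 ≥ 65   (red component)
  4.4x1 + 2.05x2 + 1.6x3 + 4x4 ≥ 5.06   (density contribution)
  142x2 + 249x3 ≥ 466   (blue component)
  10x1 + 61x2 + 67x3 + 131x4 ≥ 217   (hiding power)
  x1, x2, x3, x4 ≥ 0.
At the optimum only phthalo blue, iron-oxide yellow are positive (barium sulfate, phthalo green = 0). There the red component and blue component constraints are tight.
That vertex is x3 = 1.8715, x4 = 1.9697.
Objective = 10.33·1.8715 + 1.16·1.9697 = 21.6174.

£21.62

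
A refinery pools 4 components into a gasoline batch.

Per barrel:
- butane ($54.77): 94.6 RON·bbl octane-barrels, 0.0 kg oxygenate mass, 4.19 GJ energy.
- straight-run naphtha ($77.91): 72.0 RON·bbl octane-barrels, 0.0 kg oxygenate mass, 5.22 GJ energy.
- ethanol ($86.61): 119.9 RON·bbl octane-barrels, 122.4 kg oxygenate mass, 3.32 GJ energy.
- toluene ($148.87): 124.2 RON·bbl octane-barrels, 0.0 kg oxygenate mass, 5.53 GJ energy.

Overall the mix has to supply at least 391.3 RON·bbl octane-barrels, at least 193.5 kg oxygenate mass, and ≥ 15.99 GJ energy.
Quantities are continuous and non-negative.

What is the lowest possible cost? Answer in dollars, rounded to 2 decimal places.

$277.33

This is a linear program. Let x1 = barrels of butane, x2 = barrels of straight-run naphtha, x3 = barrels of ethanol, x4 = barrels of toluene.
Minimise 54.77x1 + 77.91x2 + 86.61x3 + 148.87x4 s.t.:
  94.6x1 + 72x2 + 119.9x3 + 124.2x4 ≥ 391.3   (octane-barrels)
  122.4x3 ≥ 193.5   (oxygenate mass)
  4.19x1 + 5.22x2 + 3.32x3 + 5.53x4 ≥ 15.99   (energy)
  x1, x2, x3, x4 ≥ 0.
The cheapest feasible vertex uses only butane, ethanol; straight-run naphtha, toluene are not used. There the oxygenate mass and energy constraints are tight.
Optimal quantities: butane = 2.5636 barrels, ethanol = 1.5809 barrels.
Objective = 54.77·2.5636 + 86.61·1.5809 = 277.3301.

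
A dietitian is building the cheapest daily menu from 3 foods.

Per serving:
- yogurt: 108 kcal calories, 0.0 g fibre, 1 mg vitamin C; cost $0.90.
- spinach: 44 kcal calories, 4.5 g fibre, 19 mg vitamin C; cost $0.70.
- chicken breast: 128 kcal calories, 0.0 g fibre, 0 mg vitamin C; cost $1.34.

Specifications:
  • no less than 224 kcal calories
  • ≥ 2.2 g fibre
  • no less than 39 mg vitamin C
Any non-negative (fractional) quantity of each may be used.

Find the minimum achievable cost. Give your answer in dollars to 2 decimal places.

$2.53

Let x1 = servings of yogurt, x2 = servings of spinach, x3 = servings of chicken breast.
Minimise 0.9x1 + 0.7x2 + 1.34x3 s.t.:
  108x1 + 44x2 + 128x3 ≥ 224   (calories)
  4.5x2 ≥ 2.2   (fibre)
  1x1 + 19x2 ≥ 39   (vitamin C)
  x1, x2, x3 ≥ 0.
The cheapest feasible vertex uses only yogurt, spinach; chicken breast is not used. The calories and vitamin C requirements are met with equality.
Optimal quantities: yogurt = 1.265 servings, spinach = 1.986 servings.
Total cost: 0.9·1.265 + 0.7·1.986 = 2.5287.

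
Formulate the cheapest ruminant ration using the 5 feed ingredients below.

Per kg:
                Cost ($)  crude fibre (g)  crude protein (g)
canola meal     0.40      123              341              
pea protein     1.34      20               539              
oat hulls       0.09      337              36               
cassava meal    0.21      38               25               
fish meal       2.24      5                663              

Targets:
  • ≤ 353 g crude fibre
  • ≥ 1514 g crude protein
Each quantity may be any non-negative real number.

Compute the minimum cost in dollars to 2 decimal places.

Set it up as a linear program. Let x1 = kg of canola meal, x2 = kg of pea protein, x3 = kg of oat hulls, x4 = kg of cassava meal, x5 = kg of fish meal.
Minimize 0.4x1 + 1.34x2 + 0.09x3 + 0.21x4 + 2.24x5 with:
  123x1 + 20x2 + 337x3 + 38x4 + 5x5 ≤ 353   (crude fibre)
  341x1 + 539x2 + 36x3 + 25x4 + 663x5 ≥ 1514   (crude protein)
  x1, x2, x3, x4, x5 ≥ 0.
The cheapest feasible vertex uses only canola meal, pea protein; oat hulls, cassava meal, fish meal are not used. There the crude fibre and crude protein constraints are tight.
Solving gives x1 = 2.69, x2 = 1.107.
Objective = 0.4·2.69 + 1.34·1.107 = 2.5594.

$2.56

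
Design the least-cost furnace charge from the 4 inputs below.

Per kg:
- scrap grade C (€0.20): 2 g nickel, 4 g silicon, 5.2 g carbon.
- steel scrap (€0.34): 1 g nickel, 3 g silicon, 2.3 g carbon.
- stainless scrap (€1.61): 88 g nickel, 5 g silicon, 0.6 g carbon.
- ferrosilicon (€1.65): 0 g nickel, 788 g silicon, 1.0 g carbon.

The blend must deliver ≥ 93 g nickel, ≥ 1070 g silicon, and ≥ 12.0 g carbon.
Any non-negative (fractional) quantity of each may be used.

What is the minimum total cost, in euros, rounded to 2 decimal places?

€4.23

Set it up as a linear program. Let x1 = kg of scrap grade C, x2 = kg of steel scrap, x3 = kg of stainless scrap, x4 = kg of ferrosilicon.
Minimize 0.2x1 + 0.34x2 + 1.61x3 + 1.65x4 s.t.:
  2x1 + 1x2 + 88x3 ≥ 93   (nickel)
  4x1 + 3x2 + 5x3 + 788x4 ≥ 1070   (silicon)
  5.2x1 + 2.3x2 + 0.6x3 + 1x4 ≥ 12   (carbon)
  x1, x2, x3, x4 ≥ 0.
The optimal basis is {scrap grade C, stainless scrap, ferrosilicon}; steel scrap drops out. Binding constraints: nickel, silicon, carbon.
That vertex is x1 = 1.933, x3 = 1.013, x4 = 1.342.
Hence cost = 0.2·1.933 + 1.61·1.013 + 1.65·1.342 = €4.2318.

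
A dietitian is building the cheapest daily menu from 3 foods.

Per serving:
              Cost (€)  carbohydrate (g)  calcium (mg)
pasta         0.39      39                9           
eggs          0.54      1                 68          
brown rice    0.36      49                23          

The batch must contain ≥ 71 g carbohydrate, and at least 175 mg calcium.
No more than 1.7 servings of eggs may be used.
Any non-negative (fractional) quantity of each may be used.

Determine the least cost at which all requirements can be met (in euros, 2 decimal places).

€1.85

This is a linear program. Let x1 = servings of pasta, x2 = servings of eggs, x3 = servings of brown rice.
Minimize 0.39x1 + 0.54x2 + 0.36x3 s.t.:
  39x1 + 1x2 + 49x3 ≥ 71   (carbohydrate)
  9x1 + 68x2 + 23x3 ≥ 175   (calcium)
  x2 ≤ 1.7
  x1, x2, x3 ≥ 0.
At the optimum only eggs, brown rice are positive (pasta = 0). Binding constraints: calcium and the eggs cap.
Optimal quantities: eggs = 1.7 servings, brown rice = 2.583 servings.
Cost = 0.54·1.7 + 0.36·2.583 = 1.8479.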